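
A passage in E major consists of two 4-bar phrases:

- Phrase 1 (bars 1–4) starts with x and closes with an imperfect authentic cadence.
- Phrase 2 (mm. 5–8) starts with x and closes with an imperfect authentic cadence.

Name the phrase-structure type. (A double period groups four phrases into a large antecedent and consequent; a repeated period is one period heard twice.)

repeated phrase

Both phrases have the same opening (x) and the same cadence (imperfect authentic cadence): the second is a restatement, not a consequent, so this is a repeated phrase rather than a period.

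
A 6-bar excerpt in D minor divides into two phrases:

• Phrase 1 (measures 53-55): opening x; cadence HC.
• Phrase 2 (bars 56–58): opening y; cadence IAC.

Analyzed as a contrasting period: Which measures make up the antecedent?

The antecedent is the phrase ending with the weaker cadence (half cadence, phrase 1) and the consequent the one ending more conclusively (imperfect authentic cadence, phrase 2); the antecedent is bars 53-55.

measures 53–55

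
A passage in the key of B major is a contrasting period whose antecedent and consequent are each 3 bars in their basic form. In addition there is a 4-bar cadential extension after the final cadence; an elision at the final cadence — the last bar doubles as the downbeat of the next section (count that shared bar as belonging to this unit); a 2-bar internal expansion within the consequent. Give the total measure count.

Basic contrasting period: 3 + 3 = 6 bars.
6 (basic form) + 4 (cadential extension) + 2 (internal expansion) = 12.
The elision shares a bar with the next section but does not change this unit's count.

12 measures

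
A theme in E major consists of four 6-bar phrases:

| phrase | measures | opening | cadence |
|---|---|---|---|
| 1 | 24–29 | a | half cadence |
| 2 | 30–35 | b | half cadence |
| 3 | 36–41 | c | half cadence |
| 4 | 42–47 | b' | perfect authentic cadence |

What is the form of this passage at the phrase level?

Four phrases in two halves: the first half (mm. 24–35) ends with a half cadence, the second (measures 36–47) with a perfect authentic cadence — a large antecedent–consequent pair, i.e. a double period.
Phrase 3 begins with different material from phrase 1, making it contrasting.

contrasting double period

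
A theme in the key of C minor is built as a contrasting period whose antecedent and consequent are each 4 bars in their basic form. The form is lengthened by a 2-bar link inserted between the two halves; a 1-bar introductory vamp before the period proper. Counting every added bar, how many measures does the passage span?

Basic contrasting period: 4 + 4 = 8 bars.
8 (basic form) + 2 (link) + 1 (introduction) = 11.

11 measures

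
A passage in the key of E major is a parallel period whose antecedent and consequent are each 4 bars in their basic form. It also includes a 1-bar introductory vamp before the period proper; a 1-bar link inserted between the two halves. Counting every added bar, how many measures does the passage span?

Basic parallel period: 4 + 4 = 8 bars.
8 (basic form) + 1 (introduction) + 1 (link) = 10.

10 measures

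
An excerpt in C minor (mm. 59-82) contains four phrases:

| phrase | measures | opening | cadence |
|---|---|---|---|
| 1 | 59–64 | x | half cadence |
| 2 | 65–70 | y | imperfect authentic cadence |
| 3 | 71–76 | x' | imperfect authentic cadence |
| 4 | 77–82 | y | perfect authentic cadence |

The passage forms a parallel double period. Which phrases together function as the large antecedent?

phrases 1 and 2

In a double period the first pair of phrases (ending imperfect authentic cadence) is the large antecedent and the second pair (ending perfect authentic cadence) is the large consequent; the antecedent is phrases 1 and 2.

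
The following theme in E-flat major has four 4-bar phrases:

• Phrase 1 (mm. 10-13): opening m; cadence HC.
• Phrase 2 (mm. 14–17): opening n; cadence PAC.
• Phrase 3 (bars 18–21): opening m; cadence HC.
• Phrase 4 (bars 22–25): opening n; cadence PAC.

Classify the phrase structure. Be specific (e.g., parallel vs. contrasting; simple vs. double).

repeated period

The cadence pattern HC–PAC–HC–PAC is weak–strong twice, and phrases 3–4 restate phrases 1–2: a period heard twice, not a double period (which would end weakly at phrase 2).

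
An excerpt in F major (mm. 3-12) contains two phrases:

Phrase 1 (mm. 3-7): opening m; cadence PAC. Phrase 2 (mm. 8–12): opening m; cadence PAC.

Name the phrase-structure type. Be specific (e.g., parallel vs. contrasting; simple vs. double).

Both phrases have the same opening (m) and the same cadence (perfect authentic cadence): the second is a restatement, not a consequent, so this is a repeated phrase rather than a period.

repeated phrase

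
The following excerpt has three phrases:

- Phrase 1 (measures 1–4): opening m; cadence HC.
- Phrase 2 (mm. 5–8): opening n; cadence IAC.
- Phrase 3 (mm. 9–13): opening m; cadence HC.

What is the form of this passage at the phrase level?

phrase group

The final phrase closes with a half cadence, which is not stronger than the preceding imperfect authentic cadence; the 3 phrases lack an overall antecedent–consequent design and so form a phrase group.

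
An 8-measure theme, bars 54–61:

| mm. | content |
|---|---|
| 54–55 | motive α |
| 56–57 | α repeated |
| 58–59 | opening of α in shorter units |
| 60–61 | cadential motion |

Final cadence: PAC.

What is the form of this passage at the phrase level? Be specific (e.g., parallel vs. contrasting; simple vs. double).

Basic idea (mm. 54-55) + its repetition (mm. 56-57) form the presentation; fragmentation and cadence (measures 58-61) form the continuation — the 8-bar whole is a sentence.

sentence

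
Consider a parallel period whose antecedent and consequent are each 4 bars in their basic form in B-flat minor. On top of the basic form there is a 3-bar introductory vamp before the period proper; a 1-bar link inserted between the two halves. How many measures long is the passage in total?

Basic parallel period: 4 + 4 = 8 bars.
8 (basic form) + 3 (introduction) + 1 (link) = 12.

12 measures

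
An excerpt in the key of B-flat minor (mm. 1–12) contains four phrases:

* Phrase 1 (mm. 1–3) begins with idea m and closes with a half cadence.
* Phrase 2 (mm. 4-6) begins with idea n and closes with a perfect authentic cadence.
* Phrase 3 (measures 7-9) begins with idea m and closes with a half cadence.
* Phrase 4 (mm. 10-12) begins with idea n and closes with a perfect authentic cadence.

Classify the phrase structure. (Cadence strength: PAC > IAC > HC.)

repeated period

The cadence pattern HC–PAC–HC–PAC is weak–strong twice, and phrases 3–4 restate phrases 1–2: a period heard twice, not a double period (which would end weakly at phrase 2).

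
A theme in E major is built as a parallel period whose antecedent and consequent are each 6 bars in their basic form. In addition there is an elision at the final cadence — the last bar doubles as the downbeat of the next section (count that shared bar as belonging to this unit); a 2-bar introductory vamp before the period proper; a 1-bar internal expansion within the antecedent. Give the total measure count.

Basic parallel period: 6 + 6 = 12 bars.
12 (basic form) + 2 (introduction) + 1 (internal expansion) = 15.
The elision shares a bar with the next section but does not change this unit's count.

15 measures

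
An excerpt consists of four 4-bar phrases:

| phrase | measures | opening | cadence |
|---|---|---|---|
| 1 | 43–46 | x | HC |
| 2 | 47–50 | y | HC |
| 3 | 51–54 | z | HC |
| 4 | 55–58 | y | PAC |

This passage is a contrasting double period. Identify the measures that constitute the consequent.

In a double period the four phrases pair into a large antecedent (phrases 1–2, ending half cadence) and a large consequent (phrases 3–4, ending perfect authentic cadence). The consequent spans mm. 51–58.

measures 51–58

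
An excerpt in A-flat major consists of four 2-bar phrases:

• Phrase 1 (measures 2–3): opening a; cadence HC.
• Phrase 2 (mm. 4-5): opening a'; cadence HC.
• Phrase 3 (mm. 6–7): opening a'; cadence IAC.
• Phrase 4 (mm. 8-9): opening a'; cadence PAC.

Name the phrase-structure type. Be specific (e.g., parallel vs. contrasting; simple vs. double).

parallel double period

Four phrases in two halves: the first half (mm. 2-5) ends with a half cadence, the second (bars 6–9) with a perfect authentic cadence — a large antecedent–consequent pair, i.e. a double period.
Phrase 3 begins with the same material as phrase 1, making it parallel.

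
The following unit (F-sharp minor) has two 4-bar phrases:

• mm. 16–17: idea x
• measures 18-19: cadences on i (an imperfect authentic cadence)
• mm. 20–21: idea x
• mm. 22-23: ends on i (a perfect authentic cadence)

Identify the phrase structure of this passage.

Phrase 1 ends with an imperfect authentic cadence (weaker) and phrase 2 with a perfect authentic cadence (stronger): antecedent + consequent = a period.
The two phrases open with the same material (x / x), so the period is parallel.

parallel period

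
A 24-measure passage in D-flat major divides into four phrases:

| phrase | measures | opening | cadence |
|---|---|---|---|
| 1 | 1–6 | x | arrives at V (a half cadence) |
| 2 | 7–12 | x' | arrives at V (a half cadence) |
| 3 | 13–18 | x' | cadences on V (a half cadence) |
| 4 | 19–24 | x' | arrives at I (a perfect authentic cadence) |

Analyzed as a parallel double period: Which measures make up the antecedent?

measures 1–12

In a double period the four phrases pair into a large antecedent (phrases 1–2, ending half cadence) and a large consequent (phrases 3–4, ending perfect authentic cadence). The antecedent spans mm. 1-12.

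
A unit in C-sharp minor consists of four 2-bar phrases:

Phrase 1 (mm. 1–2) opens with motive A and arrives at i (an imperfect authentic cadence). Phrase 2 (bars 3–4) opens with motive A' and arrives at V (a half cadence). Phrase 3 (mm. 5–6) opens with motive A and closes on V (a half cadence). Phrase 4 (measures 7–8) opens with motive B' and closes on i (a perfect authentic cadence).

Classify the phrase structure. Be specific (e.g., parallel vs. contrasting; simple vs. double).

Four phrases in two halves: the first half (measures 1–4) ends with a half cadence, the second (mm. 5–8) with a perfect authentic cadence — a large antecedent–consequent pair, i.e. a double period.
Phrase 3 begins with the same material as phrase 1, making it parallel.

parallel double period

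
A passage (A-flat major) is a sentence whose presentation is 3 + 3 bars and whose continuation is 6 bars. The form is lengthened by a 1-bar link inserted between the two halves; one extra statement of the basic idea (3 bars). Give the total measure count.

Basic sentence: 3 + 3 + 6 = 12 bars.
12 (basic form) + 1 (link) + 3 (extra statement) = 16.

16 measures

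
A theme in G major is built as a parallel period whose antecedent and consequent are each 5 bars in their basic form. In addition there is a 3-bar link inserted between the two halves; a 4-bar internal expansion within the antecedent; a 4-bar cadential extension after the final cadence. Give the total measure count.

21 measures

Basic parallel period: 5 + 5 = 10 bars.
10 (basic form) + 3 (link) + 4 (internal expansion) + 4 (cadential extension) = 21.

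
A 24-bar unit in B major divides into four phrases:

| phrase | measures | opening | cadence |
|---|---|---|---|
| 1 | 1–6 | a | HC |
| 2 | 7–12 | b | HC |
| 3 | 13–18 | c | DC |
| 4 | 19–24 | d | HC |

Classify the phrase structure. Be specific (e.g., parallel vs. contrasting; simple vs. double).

Phrase 4 ends with a half cadence, no stronger than phrase 2's half cadence, so the four phrases do not form a double period; nor do phrases 3–4 duplicate 1–2, so it is not a repeated period. With no phrase reaching a conclusive cadence, the passage is a phrase group.

phrase group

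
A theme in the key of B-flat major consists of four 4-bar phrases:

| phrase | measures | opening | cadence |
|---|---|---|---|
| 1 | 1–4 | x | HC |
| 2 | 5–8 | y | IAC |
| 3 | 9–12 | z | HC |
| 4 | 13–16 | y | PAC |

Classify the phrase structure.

Four phrases in two halves: the first half (measures 1-8) ends with an imperfect authentic cadence, the second (bars 9–16) with a perfect authentic cadence — a large antecedent–consequent pair, i.e. a double period.
Phrase 3 begins with different material from phrase 1, making it contrasting.

contrasting double period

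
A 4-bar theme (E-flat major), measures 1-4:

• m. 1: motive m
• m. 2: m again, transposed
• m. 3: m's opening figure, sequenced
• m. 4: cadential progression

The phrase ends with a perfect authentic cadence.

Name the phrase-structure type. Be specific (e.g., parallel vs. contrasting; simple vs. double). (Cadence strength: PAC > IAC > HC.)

Basic idea (m. 1) + its repetition (m. 2) form the presentation; fragmentation and cadence (mm. 3–4) form the continuation — the 4-bar whole is a sentence.

sentence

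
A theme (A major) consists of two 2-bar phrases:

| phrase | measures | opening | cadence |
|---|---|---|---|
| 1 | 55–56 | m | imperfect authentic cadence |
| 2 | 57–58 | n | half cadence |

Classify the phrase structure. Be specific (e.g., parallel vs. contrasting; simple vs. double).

The second phrase closes with a half cadence, which is not stronger than the first phrase's imperfect authentic cadence; without a weak→strong cadential pair there is no antecedent–consequent relationship, so this is a phrase group rather than a period.

phrase group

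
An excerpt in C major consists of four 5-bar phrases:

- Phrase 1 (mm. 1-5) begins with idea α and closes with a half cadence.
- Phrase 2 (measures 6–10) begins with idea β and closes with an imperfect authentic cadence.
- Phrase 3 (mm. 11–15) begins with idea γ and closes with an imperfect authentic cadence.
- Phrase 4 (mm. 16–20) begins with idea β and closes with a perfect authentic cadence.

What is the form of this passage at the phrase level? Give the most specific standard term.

Four phrases in two halves: the first half (mm. 1–10) ends with an imperfect authentic cadence, the second (bars 11–20) with a perfect authentic cadence — a large antecedent–consequent pair, i.e. a double period.
Phrase 3 begins with different material from phrase 1, making it contrasting.

contrasting double period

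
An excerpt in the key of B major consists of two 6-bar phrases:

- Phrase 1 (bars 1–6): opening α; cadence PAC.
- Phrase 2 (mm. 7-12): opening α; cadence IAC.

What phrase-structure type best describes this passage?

phrase group

The second phrase closes with an imperfect authentic cadence, which is not stronger than the first phrase's perfect authentic cadence; without a weak→strong cadential pair there is no antecedent–consequent relationship, so this is a phrase group rather than a period.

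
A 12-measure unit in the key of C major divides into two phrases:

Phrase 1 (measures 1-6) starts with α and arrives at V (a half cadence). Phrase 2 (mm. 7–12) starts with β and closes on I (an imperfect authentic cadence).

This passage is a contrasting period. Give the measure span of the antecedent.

measures 1–6

The antecedent is the phrase ending with the weaker cadence (half cadence, phrase 1) and the consequent the one ending more conclusively (imperfect authentic cadence, phrase 2); the antecedent is bars 1–6.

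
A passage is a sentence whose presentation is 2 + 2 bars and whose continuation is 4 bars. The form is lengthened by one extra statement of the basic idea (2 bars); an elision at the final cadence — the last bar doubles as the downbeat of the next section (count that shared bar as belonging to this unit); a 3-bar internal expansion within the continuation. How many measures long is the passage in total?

Basic sentence: 2 + 2 + 4 = 8 bars.
8 (basic form) + 2 (extra statement) + 3 (internal expansion) = 13.
The elision shares a bar with the next section but does not change this unit's count.

13 measures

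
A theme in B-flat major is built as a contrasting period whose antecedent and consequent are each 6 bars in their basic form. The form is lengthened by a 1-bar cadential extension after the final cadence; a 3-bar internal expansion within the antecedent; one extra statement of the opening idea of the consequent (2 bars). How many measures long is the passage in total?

18 measures

Basic contrasting period: 6 + 6 = 12 bars.
12 (basic form) + 1 (cadential extension) + 3 (internal expansion) + 2 (extra statement) = 18.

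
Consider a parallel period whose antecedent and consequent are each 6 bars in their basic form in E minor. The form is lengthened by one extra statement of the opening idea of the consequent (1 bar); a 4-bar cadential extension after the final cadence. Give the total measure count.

17 measures

Basic parallel period: 6 + 6 = 12 bars.
12 (basic form) + 1 (extra statement) + 4 (cadential extension) = 17.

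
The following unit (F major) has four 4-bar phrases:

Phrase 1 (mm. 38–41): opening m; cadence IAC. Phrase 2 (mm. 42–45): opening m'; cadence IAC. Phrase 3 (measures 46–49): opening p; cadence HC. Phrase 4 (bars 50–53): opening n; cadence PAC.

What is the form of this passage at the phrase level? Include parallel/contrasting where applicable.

contrasting double period

Four phrases in two halves: the first half (bars 38–45) ends with an imperfect authentic cadence, the second (bars 46–53) with a perfect authentic cadence — a large antecedent–consequent pair, i.e. a double period.
Phrase 3 begins with different material from phrase 1, making it contrasting.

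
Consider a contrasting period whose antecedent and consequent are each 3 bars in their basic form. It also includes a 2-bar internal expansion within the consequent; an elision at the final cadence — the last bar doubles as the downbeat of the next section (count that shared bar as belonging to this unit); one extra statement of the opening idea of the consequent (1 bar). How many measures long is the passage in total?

Basic contrasting period: 3 + 3 = 6 bars.
6 (basic form) + 2 (internal expansion) + 1 (extra statement) = 9.
The elision shares a bar with the next section but does not change this unit's count.

9 measures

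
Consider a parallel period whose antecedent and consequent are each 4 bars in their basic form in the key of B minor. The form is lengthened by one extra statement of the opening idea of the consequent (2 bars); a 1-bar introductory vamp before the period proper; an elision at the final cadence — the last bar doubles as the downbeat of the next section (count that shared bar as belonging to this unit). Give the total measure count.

11 measures

Basic parallel period: 4 + 4 = 8 bars.
8 (basic form) + 2 (extra statement) + 1 (introduction) = 11.
The elision shares a bar with the next section but does not change this unit's count.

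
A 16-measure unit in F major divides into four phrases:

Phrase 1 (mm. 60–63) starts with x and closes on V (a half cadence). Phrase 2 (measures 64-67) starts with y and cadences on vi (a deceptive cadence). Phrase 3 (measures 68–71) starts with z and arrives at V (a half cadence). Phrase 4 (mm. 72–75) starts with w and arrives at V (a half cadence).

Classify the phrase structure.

phrase group

Phrase 4 ends with a half cadence, no stronger than phrase 2's deceptive cadence, so the four phrases do not form a double period; nor do phrases 3–4 duplicate 1–2, so it is not a repeated period. With no phrase reaching a conclusive cadence, the passage is a phrase group.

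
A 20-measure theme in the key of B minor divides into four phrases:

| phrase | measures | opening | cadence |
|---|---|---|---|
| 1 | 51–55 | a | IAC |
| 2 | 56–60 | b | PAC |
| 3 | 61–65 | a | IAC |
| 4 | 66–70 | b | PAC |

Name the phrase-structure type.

repeated period

The cadence pattern IAC–PAC–IAC–PAC is weak–strong twice, and phrases 3–4 restate phrases 1–2: a period heard twice, not a double period (which would end weakly at phrase 2).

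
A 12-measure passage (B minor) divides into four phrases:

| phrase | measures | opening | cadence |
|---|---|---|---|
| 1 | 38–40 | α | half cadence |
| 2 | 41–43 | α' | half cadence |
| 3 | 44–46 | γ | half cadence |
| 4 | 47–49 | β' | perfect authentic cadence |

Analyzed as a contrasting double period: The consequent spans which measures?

In a double period the four phrases pair into a large antecedent (phrases 1–2, ending half cadence) and a large consequent (phrases 3–4, ending perfect authentic cadence). The consequent spans mm. 44-49.

measures 44–49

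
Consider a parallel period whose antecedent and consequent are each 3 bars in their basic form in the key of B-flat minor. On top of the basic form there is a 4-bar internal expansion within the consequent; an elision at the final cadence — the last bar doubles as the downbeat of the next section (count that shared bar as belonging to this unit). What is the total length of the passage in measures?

10 measures

Basic parallel period: 3 + 3 = 6 bars.
6 (basic form) + 4 (internal expansion) = 10.
The elision shares a bar with the next section but does not change this unit's count.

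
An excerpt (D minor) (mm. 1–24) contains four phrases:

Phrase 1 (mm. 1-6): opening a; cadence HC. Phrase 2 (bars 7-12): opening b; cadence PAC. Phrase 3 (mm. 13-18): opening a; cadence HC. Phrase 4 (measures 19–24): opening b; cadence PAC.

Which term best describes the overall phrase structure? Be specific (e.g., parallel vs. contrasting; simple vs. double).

The cadence pattern HC–PAC–HC–PAC is weak–strong twice, and phrases 3–4 restate phrases 1–2: a period heard twice, not a double period (which would end weakly at phrase 2).

repeated period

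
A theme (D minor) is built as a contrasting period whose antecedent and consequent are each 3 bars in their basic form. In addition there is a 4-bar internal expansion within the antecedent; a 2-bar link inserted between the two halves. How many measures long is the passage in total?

Basic contrasting period: 3 + 3 = 6 bars.
6 (basic form) + 4 (internal expansion) + 2 (link) = 12.

12 measures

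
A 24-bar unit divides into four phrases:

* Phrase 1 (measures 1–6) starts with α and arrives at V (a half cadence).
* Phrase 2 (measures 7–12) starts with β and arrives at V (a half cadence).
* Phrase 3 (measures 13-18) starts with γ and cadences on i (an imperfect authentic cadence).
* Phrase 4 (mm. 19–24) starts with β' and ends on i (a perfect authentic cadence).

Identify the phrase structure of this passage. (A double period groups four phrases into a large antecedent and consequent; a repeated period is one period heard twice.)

contrasting double period

Four phrases in two halves: the first half (mm. 1-12) ends with a half cadence, the second (mm. 13–24) with a perfect authentic cadence — a large antecedent–consequent pair, i.e. a double period.
Phrase 3 begins with different material from phrase 1, making it contrasting.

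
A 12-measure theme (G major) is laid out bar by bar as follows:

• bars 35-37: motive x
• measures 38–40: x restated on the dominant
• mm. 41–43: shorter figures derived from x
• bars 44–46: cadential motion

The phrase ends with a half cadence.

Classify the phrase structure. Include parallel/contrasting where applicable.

Basic idea (measures 35–37) + its repetition (mm. 38–40) form the presentation; fragmentation and cadence (bars 41–46) form the continuation — the 12-bar whole is a sentence.

sentence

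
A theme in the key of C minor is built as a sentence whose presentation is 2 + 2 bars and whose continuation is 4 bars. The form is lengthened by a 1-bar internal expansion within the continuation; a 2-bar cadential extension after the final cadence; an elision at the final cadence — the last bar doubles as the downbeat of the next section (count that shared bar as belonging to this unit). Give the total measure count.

11 measures

Basic sentence: 2 + 2 + 4 = 8 bars.
8 (basic form) + 1 (internal expansion) + 2 (cadential extension) = 11.
The elision shares a bar with the next section but does not change this unit's count.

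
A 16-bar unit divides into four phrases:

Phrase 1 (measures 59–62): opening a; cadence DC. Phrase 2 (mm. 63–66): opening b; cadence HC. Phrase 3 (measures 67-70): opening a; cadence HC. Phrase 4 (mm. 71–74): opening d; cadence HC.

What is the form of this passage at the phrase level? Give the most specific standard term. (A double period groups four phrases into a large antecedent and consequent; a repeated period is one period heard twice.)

phrase group

Phrase 4 ends with a half cadence, no stronger than phrase 2's half cadence, so the four phrases do not form a double period; nor do phrases 3–4 duplicate 1–2, so it is not a repeated period. With no phrase reaching a conclusive cadence, the passage is a phrase group.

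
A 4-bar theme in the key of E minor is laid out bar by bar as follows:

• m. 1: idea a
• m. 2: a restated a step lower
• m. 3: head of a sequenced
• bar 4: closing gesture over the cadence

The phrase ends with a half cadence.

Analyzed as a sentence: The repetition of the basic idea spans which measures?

The presentation of a sentence is the basic idea (bar 1) plus its repetition (measure 2); the repetition of the basic idea is therefore bar 2.

measures 2–2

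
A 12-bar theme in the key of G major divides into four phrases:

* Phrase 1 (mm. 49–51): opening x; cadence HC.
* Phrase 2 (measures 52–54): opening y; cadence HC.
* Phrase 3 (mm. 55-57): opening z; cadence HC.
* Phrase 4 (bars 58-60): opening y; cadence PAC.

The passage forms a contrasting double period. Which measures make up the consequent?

In a double period the first pair of phrases (ending half cadence) is the large antecedent and the second pair (ending perfect authentic cadence) is the large consequent; the consequent is measures 55–60.

measures 55–60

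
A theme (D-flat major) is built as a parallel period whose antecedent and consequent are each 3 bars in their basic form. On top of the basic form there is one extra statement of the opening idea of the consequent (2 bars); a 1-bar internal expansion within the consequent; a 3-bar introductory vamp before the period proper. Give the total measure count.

12 measures

Basic parallel period: 3 + 3 = 6 bars.
6 (basic form) + 2 (extra statement) + 1 (internal expansion) + 3 (introduction) = 12.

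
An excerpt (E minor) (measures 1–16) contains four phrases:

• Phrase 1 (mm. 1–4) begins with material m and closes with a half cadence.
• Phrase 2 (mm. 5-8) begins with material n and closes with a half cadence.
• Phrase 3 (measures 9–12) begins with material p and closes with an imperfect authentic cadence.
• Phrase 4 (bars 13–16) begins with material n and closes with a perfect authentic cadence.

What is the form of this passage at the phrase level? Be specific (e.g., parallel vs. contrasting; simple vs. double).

contrasting double period

Four phrases in two halves: the first half (bars 1–8) ends with a half cadence, the second (mm. 9–16) with a perfect authentic cadence — a large antecedent–consequent pair, i.e. a double period.
Phrase 3 begins with different material from phrase 1, making it contrasting.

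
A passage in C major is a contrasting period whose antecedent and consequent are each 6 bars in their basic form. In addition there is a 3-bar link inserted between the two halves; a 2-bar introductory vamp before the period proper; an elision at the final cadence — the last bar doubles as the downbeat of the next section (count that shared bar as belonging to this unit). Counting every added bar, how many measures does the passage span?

17 measures

Basic contrasting period: 6 + 6 = 12 bars.
12 (basic form) + 3 (link) + 2 (introduction) = 17.
The elision shares a bar with the next section but does not change this unit's count.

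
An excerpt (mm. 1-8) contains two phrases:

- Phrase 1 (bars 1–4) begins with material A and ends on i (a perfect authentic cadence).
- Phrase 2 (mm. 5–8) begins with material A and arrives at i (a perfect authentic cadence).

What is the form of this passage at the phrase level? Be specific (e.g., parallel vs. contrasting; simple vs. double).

repeated phrase

Both phrases have the same opening (A) and the same cadence (perfect authentic cadence): the second is a restatement, not a consequent, so this is a repeated phrase rather than a period.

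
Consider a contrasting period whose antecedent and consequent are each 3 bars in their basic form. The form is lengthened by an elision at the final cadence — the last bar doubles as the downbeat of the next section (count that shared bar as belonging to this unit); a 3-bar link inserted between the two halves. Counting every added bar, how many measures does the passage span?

9 measures

Basic contrasting period: 3 + 3 = 6 bars.
6 (basic form) + 3 (link) = 9.
The elision shares a bar with the next section but does not change this unit's count.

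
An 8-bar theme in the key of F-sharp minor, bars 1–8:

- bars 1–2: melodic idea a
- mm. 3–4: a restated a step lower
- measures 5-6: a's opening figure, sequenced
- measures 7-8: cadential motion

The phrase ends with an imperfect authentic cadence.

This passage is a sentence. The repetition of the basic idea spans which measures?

The presentation of a sentence is the basic idea (bars 1–2) plus its repetition (bars 3-4); the repetition of the basic idea is therefore mm. 3–4.

measures 3–4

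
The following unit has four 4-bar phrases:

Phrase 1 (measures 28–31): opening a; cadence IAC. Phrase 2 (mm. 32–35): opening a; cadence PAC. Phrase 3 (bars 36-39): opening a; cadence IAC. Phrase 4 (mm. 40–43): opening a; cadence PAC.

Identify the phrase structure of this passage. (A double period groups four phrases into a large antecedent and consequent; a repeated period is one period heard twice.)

repeated period

The cadence pattern IAC–PAC–IAC–PAC is weak–strong twice, and phrases 3–4 restate phrases 1–2: a period heard twice, not a double period (which would end weakly at phrase 2).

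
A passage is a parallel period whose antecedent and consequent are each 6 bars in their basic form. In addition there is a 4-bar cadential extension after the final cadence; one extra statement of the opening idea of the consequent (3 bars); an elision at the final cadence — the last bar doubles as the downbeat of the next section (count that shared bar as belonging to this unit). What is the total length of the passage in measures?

Basic parallel period: 6 + 6 = 12 bars.
12 (basic form) + 4 (cadential extension) + 3 (extra statement) = 19.
The elision shares a bar with the next section but does not change this unit's count.

19 measures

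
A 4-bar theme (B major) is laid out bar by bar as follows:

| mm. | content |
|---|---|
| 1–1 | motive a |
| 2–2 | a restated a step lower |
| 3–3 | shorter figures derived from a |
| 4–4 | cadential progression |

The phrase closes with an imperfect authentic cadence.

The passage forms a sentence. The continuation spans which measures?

measures 3–4

After the presentation (mm. 1–2), the continuation covers the fragmentation through the cadence: bars 3-4.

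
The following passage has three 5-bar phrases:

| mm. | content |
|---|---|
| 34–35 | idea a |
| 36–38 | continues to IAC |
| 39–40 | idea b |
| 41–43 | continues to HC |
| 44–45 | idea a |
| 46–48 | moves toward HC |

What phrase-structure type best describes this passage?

The final phrase closes with a half cadence, which is not stronger than the preceding half cadence; the 3 phrases lack an overall antecedent–consequent design and so form a phrase group.

phrase group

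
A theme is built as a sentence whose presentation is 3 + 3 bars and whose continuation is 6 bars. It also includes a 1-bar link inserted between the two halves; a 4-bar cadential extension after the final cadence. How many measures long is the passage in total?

Basic sentence: 3 + 3 + 6 = 12 bars.
12 (basic form) + 1 (link) + 4 (cadential extension) = 17.

17 measures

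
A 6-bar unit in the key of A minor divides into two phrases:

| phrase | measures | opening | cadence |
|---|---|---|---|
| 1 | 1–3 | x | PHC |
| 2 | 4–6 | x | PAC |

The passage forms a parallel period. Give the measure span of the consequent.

The phrase ending with the weaker cadence (Phrygian half cadence) is the antecedent; the one ending more conclusively (perfect authentic cadence) is the consequent. The consequent is measures 4–6.

measures 4–6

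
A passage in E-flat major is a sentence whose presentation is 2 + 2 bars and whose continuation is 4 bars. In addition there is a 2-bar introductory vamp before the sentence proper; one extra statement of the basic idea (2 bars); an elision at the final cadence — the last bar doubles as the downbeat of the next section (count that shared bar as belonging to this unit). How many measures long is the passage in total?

12 measures

Basic sentence: 2 + 2 + 4 = 8 bars.
8 (basic form) + 2 (introduction) + 2 (extra statement) = 12.
The elision shares a bar with the next section but does not change this unit's count.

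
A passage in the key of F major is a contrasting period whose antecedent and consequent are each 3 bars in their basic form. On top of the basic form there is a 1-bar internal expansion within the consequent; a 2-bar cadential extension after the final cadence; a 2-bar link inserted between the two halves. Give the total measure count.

11 measures

Basic contrasting period: 3 + 3 = 6 bars.
6 (basic form) + 1 (internal expansion) + 2 (cadential extension) + 2 (link) = 11.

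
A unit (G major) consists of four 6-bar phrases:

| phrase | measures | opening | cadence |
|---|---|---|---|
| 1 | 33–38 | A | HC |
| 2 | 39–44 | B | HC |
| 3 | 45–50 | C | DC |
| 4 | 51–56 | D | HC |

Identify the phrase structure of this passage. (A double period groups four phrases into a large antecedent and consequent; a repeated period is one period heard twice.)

Phrase 4 ends with a half cadence, no stronger than phrase 2's half cadence, so the four phrases do not form a double period; nor do phrases 3–4 duplicate 1–2, so it is not a repeated period. With no phrase reaching a conclusive cadence, the passage is a phrase group.

phrase group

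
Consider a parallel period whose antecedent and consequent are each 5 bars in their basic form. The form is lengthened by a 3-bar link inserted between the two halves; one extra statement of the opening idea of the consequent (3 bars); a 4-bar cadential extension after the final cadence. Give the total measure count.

20 measures

Basic parallel period: 5 + 5 = 10 bars.
10 (basic form) + 3 (link) + 3 (extra statement) + 4 (cadential extension) = 20.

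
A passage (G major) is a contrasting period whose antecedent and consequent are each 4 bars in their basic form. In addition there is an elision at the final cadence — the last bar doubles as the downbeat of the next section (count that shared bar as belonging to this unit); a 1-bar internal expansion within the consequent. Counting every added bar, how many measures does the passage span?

Basic contrasting period: 4 + 4 = 8 bars.
8 (basic form) + 1 (internal expansion) = 9.
The elision shares a bar with the next section but does not change this unit's count.

9 measures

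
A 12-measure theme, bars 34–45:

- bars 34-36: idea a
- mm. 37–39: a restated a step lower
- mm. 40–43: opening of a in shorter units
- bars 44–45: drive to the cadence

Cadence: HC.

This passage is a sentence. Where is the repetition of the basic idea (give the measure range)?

measures 37–39

The presentation of a sentence is the basic idea (mm. 34-36) plus its repetition (measures 37–39); the repetition of the basic idea is therefore mm. 37-39.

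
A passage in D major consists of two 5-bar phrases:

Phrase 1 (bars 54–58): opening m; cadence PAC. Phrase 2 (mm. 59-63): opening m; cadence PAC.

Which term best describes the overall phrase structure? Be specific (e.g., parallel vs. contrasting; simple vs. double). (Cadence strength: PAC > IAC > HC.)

Both phrases have the same opening (m) and the same cadence (perfect authentic cadence): the second is a restatement, not a consequent, so this is a repeated phrase rather than a period.

repeated phrase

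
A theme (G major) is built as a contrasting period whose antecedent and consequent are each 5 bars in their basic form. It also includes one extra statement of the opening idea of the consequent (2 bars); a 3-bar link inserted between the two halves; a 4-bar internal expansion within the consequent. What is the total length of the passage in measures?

19 measures

Basic contrasting period: 5 + 5 = 10 bars.
10 (basic form) + 2 (extra statement) + 3 (link) + 4 (internal expansion) = 19.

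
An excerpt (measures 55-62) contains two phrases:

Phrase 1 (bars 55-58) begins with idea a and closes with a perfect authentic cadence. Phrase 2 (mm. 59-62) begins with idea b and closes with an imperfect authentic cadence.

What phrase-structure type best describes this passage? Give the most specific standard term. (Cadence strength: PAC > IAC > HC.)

The second phrase closes with an imperfect authentic cadence, which is not stronger than the first phrase's perfect authentic cadence; without a weak→strong cadential pair there is no antecedent–consequent relationship, so this is a phrase group rather than a period.

phrase group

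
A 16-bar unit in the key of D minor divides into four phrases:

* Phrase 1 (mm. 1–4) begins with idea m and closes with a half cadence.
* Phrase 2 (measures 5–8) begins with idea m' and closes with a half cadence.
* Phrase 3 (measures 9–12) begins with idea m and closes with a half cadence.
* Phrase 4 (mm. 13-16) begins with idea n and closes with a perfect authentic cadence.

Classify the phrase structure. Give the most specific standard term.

parallel double period

Four phrases in two halves: the first half (measures 1–8) ends with a half cadence, the second (mm. 9-16) with a perfect authentic cadence — a large antecedent–consequent pair, i.e. a double period.
Phrase 3 begins with the same material as phrase 1, making it parallel.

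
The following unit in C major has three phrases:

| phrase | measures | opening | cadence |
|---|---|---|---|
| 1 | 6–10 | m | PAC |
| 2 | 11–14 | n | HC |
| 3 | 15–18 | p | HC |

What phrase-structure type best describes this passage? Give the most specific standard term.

The final phrase closes with a half cadence, which is not stronger than the preceding half cadence; the 3 phrases lack an overall antecedent–consequent design and so form a phrase group.

phrase group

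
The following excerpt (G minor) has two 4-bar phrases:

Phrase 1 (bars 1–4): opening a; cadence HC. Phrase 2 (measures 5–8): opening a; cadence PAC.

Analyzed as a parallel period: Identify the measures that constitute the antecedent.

The antecedent is the phrase ending with the weaker cadence (half cadence, phrase 1) and the consequent the one ending more conclusively (perfect authentic cadence, phrase 2); the antecedent is mm. 1–4.

measures 1–4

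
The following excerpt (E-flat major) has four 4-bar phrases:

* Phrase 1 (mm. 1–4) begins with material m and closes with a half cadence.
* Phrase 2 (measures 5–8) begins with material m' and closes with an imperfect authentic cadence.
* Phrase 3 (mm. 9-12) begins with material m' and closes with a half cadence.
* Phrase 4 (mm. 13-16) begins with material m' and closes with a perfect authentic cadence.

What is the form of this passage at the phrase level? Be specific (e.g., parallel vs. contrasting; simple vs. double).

Four phrases in two halves: the first half (mm. 1-8) ends with an imperfect authentic cadence, the second (bars 9-16) with a perfect authentic cadence — a large antecedent–consequent pair, i.e. a double period.
Phrase 3 begins with the same material as phrase 1, making it parallel.

parallel double period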